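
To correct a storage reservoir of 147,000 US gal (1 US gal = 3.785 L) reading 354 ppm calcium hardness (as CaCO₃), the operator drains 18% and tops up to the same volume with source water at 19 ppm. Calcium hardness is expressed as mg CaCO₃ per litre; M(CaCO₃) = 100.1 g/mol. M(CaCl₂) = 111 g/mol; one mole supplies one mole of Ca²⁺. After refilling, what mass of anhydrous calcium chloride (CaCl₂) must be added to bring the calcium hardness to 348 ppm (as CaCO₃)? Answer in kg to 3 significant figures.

Volume: 147,000 US gal × 3.785 L/gal = 556,395 L.
After draining 18% and refilling: 354 × 0.82 + 19 × 0.18 = 293.7 ppm.
Deficit to target: 348 − 293.7 = 54.3 mg/L.
As CaCO₃: 54.3 mg/L × 556,395 L = 30,210 g; ÷ 100.1 = 301.8 mol Ca²⁺.
Mass: 301.8 × 111 = 33,500 g.

33.5 kg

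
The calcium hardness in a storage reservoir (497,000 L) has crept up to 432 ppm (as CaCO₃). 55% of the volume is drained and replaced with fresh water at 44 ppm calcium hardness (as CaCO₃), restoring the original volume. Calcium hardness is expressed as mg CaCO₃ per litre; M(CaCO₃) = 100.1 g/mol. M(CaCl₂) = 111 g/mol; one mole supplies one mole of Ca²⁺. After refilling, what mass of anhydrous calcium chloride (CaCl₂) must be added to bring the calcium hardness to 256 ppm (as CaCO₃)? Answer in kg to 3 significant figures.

After draining 55% and refilling: 432 × 0.45 + 44 × 0.55 = 218.6 ppm.
Deficit to target: 256 − 218.6 = 37.4 mg/L.
As CaCO₃: 37.4 mg/L × 497,000 L = 18,590 g; ÷ 100.1 = 185.7 mol Ca²⁺.
Mass: 185.7 × 111 = 20,610 g.

20.6 kg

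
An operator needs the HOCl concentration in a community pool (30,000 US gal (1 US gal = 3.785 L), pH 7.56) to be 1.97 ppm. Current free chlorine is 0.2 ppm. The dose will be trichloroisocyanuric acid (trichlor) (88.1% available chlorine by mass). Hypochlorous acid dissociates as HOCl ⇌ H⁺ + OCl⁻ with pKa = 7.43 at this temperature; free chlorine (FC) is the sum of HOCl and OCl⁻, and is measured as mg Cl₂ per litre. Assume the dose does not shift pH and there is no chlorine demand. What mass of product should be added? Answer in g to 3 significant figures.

571 g

Volume: 30,000 US gal × 3.785 L/gal = 113,550 L.
[OCl⁻]/[HOCl] = 10^(pH − pKa) = 10^(7.56 − 7.43) = 1.349; fraction as HOCl = 1/(1 + 1.349) = 0.4257.
Free chlorine required for 1.97 ppm HOCl: 1.97 / 0.4257 = 4.627 ppm.
FC to add: 4.627 − 0.2 = 4.427 mg/L as Cl₂.
Cl₂ equivalent: 4.427 mg/L × 113,550 L = 502.7 g.
Product at 88.1% available Cl: 502.7 / 0.881 = 570.6 g.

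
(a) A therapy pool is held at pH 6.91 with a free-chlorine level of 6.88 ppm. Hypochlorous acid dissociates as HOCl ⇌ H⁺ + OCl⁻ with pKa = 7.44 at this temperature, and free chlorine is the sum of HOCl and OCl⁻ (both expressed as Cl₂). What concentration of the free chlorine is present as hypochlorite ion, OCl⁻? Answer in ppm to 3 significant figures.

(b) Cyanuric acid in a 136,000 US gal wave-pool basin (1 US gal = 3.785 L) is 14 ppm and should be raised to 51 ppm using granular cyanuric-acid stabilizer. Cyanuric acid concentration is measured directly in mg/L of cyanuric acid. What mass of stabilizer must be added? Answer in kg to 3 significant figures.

(a) [OCl⁻]/[HOCl] = 10^(pH − pKa) = 10^(6.91 − 7.44) = 10^-0.53 = 0.2951.
(a) Fraction as HOCl = 1 / (1 + 0.2951) = 0.7721.
(a) OCl⁻ = (1 − 0.7721) × 6.88 ppm = 1.568 ppm.

(b) Volume: 136,000 US gal × 3.785 L/gal = 514,760 L.
(b) CYA to add: (51 − 14) = 37 mg/L × 514,760 L = 19,050 g cyanuric acid.

(a) 1.57 ppm; (b) 19.0 kg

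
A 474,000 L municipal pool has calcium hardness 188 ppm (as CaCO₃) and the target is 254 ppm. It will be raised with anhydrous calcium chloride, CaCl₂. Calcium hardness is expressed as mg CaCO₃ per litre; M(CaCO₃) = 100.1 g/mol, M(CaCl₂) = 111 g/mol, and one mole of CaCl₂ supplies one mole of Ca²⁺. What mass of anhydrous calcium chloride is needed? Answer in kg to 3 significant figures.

Hardness to add: (254 − 188) = 66 mg/L as CaCO₃ × 474,000 L = 31,280 g as CaCO₃.
Moles of Ca²⁺ (1 mol Ca²⁺ ≡ 1 mol CaCO₃): 31,280 / 100.1 g/mol = 312.5 mol.
Mass of CaCl₂: 312.5 × 111 = 34,690 g.

34.7 kg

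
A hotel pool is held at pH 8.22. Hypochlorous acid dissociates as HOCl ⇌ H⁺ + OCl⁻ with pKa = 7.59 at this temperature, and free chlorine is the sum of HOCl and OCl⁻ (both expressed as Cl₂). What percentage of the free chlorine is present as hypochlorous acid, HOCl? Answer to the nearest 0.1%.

19.0%

[OCl⁻]/[HOCl] = 10^(pH − pKa) = 10^(8.22 − 7.59) = 10^0.63 = 4.266.
Fraction as HOCl = 1 / (1 + 4.266) = 0.1899.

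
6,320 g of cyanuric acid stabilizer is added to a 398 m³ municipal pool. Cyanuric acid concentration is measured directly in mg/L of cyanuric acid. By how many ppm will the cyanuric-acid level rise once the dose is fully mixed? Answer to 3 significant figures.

Volume: 398 m³ = 398,000 L.
Rise: 6,320 g / 398,000 L × 1000 = 15.88 mg/L.

15.9 ppm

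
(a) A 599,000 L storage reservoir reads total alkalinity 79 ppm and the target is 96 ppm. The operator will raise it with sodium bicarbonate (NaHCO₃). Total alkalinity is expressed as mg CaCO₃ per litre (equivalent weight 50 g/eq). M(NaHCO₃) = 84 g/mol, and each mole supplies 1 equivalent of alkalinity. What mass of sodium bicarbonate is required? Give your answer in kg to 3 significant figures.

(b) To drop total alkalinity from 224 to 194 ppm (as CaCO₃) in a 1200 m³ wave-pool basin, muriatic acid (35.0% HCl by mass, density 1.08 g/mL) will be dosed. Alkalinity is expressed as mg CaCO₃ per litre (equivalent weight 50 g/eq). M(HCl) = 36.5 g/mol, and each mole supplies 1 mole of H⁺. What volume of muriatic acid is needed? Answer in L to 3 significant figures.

(a) Alkalinity to add: (96 − 79) = 17 mg/L as CaCO₃ × 599,000 L = 10,180 g as CaCO₃.
(a) Equivalents: 10,180 g ÷ 50 g/eq = 203.7 eq.
(a) NaHCO₃ supplies 1 eq per mole → 203.7 mol.
(a) Mass: 203.7 mol × 84 g/mol = 17,110 g.

(b) Volume: 1200 m³ = 1,200,000 L.
(b) Alkalinity to neutralize: (224 − 194) = 30 mg/L as CaCO₃ × 1,200,000 L = 36,000 g as CaCO₃.
(b) Equivalents of H⁺ required: 36,000 ÷ 50 g/eq = 720 eq = 720 mol HCl.
(b) Mass of HCl: 720 × 36.5 = 26,280 g.
(b) Mass of 35.0% solution: 26,280 / 0.35 = 75,090 g.
(b) Volume: 75,090 g ÷ 1.08 g/mL = 69,520 mL.

(a) 17.1 kg; (b) 69.5 L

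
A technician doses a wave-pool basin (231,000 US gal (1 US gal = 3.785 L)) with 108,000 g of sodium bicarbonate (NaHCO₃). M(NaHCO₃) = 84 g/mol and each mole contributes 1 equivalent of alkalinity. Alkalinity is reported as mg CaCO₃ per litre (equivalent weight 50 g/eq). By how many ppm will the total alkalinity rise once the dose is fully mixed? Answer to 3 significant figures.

Volume: 231,000 US gal × 3.785 L/gal = 874,335 L.
Moles of NaHCO₃: 108,000 g ÷ 84 g/mol = 1286 mol → 1286 eq of alkalinity.
As CaCO₃: 1286 eq × 50 g/eq = 64,290 g.
Rise: 64,290 g / 874,335 L × 1000 = 73.53 mg/L.

73.5 ppm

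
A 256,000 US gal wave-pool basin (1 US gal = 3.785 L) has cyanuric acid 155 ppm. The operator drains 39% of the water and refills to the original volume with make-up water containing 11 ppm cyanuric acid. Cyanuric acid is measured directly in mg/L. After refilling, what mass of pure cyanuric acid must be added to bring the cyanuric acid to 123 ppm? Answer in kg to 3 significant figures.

Volume: 256,000 US gal × 3.785 L/gal = 968,960 L.
After draining 39% and refilling: 155 × 0.61 + 11 × 0.39 = 98.84 ppm.
Deficit to target: 123 − 98.84 = 24.16 mg/L.
Mass: 24.16 mg/L × 968,960 L = 23,410 g cyanuric acid.

23.4 kg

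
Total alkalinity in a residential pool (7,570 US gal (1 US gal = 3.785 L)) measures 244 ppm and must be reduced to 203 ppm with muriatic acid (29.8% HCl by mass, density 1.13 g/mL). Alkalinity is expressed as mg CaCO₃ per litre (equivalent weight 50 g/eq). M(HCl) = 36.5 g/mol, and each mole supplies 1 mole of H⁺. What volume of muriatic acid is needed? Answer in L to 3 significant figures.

2.55 L

Volume: 7,570 US gal × 3.785 L/gal = 28,652 L.
Alkalinity to neutralize: (244 − 203) = 41 mg/L as CaCO₃ × 28,652 L = 1175 g as CaCO₃.
Equivalents of H⁺ required: 1175 ÷ 50 g/eq = 23.5 eq = 23.5 mol HCl.
Mass of HCl: 23.5 × 36.5 = 857.6 g.
Mass of 29.8% solution: 857.6 / 0.298 = 2878 g.
Volume: 2878 g ÷ 1.13 g/mL = 2547 mL.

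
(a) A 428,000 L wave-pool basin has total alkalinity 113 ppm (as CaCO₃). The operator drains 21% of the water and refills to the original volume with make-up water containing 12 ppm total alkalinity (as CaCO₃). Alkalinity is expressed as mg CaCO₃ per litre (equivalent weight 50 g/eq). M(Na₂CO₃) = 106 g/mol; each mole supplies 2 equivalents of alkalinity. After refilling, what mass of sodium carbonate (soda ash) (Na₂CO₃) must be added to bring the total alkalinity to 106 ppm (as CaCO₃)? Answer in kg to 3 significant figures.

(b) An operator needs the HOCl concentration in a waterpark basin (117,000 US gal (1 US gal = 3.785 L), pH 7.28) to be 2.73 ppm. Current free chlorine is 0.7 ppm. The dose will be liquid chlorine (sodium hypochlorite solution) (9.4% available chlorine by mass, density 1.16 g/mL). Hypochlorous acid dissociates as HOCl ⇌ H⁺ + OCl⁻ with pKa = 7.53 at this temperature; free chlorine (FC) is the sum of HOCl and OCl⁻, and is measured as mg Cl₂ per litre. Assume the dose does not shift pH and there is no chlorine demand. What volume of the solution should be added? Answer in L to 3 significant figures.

(a) 6.45 kg; (b) 14.5 L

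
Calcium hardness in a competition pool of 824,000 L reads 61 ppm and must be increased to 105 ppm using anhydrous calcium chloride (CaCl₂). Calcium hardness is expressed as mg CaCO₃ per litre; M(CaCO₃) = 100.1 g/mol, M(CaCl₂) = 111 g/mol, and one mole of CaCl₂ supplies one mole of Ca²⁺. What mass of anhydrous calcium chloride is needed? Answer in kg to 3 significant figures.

40.2 kg

Hardness to add: (105 − 61) = 44 mg/L as CaCO₃ × 824,000 L = 36,260 g as CaCO₃.
Moles of Ca²⁺ (1 mol Ca²⁺ ≡ 1 mol CaCO₃): 36,260 / 100.1 g/mol = 362.2 mol.
Mass of CaCl₂: 362.2 × 111 = 40,200 g.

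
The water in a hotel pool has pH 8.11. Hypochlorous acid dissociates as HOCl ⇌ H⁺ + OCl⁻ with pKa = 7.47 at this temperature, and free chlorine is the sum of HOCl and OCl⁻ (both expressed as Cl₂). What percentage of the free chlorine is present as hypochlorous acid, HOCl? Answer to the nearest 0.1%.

18.6%

[OCl⁻]/[HOCl] = 10^(pH − pKa) = 10^(8.11 − 7.47) = 10^0.64 = 4.365.
Fraction as HOCl = 1 / (1 + 4.365) = 0.1864.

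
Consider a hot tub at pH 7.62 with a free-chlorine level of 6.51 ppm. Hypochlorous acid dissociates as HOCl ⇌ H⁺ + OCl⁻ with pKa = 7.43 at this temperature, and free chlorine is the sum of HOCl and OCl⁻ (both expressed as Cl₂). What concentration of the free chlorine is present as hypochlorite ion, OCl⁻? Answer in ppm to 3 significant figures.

3.96 ppm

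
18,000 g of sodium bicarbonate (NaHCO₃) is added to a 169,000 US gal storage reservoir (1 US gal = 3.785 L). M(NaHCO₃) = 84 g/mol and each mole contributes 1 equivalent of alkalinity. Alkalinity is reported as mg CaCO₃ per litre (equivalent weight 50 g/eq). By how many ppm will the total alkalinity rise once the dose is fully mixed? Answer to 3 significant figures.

16.7 ppm

Volume: 169,000 US gal × 3.785 L/gal = 639,665 L.
Moles of NaHCO₃: 18,000 g ÷ 84 g/mol = 214.3 mol → 214.3 eq of alkalinity.
As CaCO₃: 214.3 eq × 50 g/eq = 10,710 g.
Rise: 10,710 g / 639,665 L × 1000 = 16.75 mg/L.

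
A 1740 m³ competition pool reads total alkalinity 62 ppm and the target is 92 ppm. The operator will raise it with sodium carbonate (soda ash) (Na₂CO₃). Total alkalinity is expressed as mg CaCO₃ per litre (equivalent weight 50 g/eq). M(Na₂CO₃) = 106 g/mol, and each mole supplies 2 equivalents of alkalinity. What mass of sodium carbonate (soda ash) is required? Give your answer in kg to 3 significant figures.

55.3 kg

Volume: 1740 m³ = 1,740,000 L.
Alkalinity to add: (92 − 62) = 30 mg/L as CaCO₃ × 1,740,000 L = 52,200 g as CaCO₃.
Equivalents: 52,200 g ÷ 50 g/eq = 1044 eq.
Each mole of Na₂CO₃ supplies 2 eq, so 1044 / 2 = 522 mol.
Mass: 522 mol × 106 g/mol = 55,330 g.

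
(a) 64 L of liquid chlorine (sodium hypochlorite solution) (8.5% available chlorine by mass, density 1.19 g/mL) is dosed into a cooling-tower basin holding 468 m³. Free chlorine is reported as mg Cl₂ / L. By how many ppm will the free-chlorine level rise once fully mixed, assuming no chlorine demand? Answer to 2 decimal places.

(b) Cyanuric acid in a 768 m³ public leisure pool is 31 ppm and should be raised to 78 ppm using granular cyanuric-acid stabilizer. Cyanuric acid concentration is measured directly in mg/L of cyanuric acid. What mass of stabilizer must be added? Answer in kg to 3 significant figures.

(a) 13.83 ppm; (b) 36.1 kg

(a) Volume: 468 m³ = 468,000 L.
(a) Mass of solution: 64 L × 1000 mL/L × 1.19 g/mL = 76,160 g.
(a) Available chlorine delivered: 76,160 g × 0.085 = 6474 g as Cl₂.
(a) Concentration rise: 6474 g / 468,000 L = 13.83 mg/L = 13.83 ppm.

(b) Volume: 768 m³ = 768,000 L.
(b) CYA to add: (78 − 31) = 47 mg/L × 768,000 L = 36,100 g cyanuric acid.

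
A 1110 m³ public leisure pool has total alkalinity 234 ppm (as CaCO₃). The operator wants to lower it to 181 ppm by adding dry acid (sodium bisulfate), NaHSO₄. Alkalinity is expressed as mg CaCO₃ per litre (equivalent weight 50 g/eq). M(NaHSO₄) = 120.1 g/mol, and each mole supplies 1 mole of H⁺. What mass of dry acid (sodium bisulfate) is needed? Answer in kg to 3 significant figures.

Volume: 1110 m³ = 1,110,000 L.
Alkalinity to neutralize: (234 − 181) = 53 mg/L as CaCO₃ × 1,110,000 L = 58,830 g as CaCO₃.
Equivalents of H⁺ required: 58,830 ÷ 50 g/eq = 1177 eq = 1177 mol NaHSO₄.
Mass of NaHSO₄: 1177 × 120.1 = 141,300 g.

141 kg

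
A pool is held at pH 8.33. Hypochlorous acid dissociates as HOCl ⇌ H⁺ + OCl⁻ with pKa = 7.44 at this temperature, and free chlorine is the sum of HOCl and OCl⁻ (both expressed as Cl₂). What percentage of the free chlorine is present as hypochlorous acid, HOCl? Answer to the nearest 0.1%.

11.4%

[OCl⁻]/[HOCl] = 10^(pH − pKa) = 10^(8.33 − 7.44) = 10^0.89 = 7.762.
Fraction as HOCl = 1 / (1 + 7.762) = 0.1141.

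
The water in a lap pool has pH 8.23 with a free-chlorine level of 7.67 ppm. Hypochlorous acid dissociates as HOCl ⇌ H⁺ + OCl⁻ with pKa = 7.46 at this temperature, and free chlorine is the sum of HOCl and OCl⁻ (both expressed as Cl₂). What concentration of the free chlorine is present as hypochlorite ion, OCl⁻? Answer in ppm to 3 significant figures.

[OCl⁻]/[HOCl] = 10^(pH − pKa) = 10^(8.23 − 7.46) = 10^0.77 = 5.888.
Fraction as HOCl = 1 / (1 + 5.888) = 0.1452.
OCl⁻ = (1 − 0.1452) × 7.67 ppm = 6.557 ppm.

6.56 ppm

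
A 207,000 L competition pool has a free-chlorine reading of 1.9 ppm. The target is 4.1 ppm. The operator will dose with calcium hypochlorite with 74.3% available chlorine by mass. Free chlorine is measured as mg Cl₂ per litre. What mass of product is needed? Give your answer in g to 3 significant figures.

613 g

Chlorine deficit: 4.1 − 1.9 = 2.2 ppm = 2.2 mg/L as Cl₂.
Cl₂ equivalent needed: 2.2 mg/L × 207,000 L = 455,400 mg = 455.4 g.
Product at 74.3% available chlorine: 455.4 / 0.743 = 612.9 g.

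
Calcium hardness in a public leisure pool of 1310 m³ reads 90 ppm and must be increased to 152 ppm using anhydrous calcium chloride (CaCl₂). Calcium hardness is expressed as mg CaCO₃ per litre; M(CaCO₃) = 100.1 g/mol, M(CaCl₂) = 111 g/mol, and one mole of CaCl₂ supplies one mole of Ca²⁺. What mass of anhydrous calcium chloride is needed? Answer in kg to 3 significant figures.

90.1 kg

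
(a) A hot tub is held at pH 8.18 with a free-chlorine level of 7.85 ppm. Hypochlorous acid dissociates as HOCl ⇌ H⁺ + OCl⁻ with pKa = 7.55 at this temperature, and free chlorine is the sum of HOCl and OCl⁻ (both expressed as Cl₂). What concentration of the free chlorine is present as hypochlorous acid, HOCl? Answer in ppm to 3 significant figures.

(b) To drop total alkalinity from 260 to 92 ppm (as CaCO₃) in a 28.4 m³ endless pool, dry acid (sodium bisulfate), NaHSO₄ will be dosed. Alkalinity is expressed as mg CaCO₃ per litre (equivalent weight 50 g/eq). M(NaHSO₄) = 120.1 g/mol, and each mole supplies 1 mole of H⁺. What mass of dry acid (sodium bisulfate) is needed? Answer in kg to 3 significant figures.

(a) 1.49 ppm; (b) 11.5 kg

(a) [OCl⁻]/[HOCl] = 10^(pH − pKa) = 10^(8.18 − 7.55) = 10^0.63 = 4.266.
(a) Fraction as HOCl = 1 / (1 + 4.266) = 0.1899.
(a) HOCl = 0.1899 × 7.85 ppm = 1.491 ppm.

(b) Volume: 28.4 m³ = 28,400 L.
(b) Alkalinity to neutralize: (260 − 92) = 168 mg/L as CaCO₃ × 28,400 L = 4771 g as CaCO₃.
(b) Equivalents of H⁺ required: 4771 ÷ 50 g/eq = 95.42 eq = 95.42 mol NaHSO₄.
(b) Mass of NaHSO₄: 95.42 × 120.1 = 11,460 g.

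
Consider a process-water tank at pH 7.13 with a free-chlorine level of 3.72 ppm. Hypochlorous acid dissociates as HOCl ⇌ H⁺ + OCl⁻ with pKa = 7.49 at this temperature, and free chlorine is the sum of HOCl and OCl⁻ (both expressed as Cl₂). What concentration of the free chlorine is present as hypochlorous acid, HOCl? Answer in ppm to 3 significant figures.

2.59 ppm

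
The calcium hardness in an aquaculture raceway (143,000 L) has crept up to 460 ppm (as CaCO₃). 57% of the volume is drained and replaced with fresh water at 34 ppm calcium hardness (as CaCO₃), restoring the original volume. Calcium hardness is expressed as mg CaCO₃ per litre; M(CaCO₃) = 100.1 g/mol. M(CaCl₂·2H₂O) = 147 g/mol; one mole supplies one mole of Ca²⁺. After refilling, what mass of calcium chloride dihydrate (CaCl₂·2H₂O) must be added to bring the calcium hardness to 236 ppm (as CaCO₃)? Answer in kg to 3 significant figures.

3.95 kg

After draining 57% and refilling: 460 × 0.43 + 34 × 0.57 = 217.18 ppm.
Deficit to target: 236 − 217.18 = 18.82 mg/L.
As CaCO₃: 18.82 mg/L × 143,000 L = 2691 g; ÷ 100.1 = 26.89 mol Ca²⁺.
Mass: 26.89 × 147 = 3952 g.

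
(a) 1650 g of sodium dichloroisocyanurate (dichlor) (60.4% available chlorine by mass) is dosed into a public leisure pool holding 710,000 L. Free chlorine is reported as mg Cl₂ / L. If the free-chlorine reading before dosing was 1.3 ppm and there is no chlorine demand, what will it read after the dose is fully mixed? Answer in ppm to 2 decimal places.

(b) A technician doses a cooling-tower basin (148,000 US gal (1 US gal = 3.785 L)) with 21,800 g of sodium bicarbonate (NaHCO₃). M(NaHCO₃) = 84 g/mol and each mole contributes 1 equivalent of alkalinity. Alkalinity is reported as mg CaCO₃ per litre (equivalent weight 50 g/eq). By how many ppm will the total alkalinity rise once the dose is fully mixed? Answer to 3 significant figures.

(a) 2.70 ppm; (b) 23.2 ppm

(a) Available chlorine delivered: 1650 g × 0.604 = 996.6 g as Cl₂.
(a) Concentration rise: 996.6 g / 710,000 L = 1.404 mg/L = 1.40 ppm.
(a) Final FC: 1.3 + 1.40 = 2.70 ppm.

(b) Volume: 148,000 US gal × 3.785 L/gal = 560,180 L.
(b) Moles of NaHCO₃: 21,800 g ÷ 84 g/mol = 259.5 mol → 259.5 eq of alkalinity.
(b) As CaCO₃: 259.5 eq × 50 g/eq = 12,980 g.
(b) Rise: 12,980 g / 560,180 L × 1000 = 23.16 mg/L.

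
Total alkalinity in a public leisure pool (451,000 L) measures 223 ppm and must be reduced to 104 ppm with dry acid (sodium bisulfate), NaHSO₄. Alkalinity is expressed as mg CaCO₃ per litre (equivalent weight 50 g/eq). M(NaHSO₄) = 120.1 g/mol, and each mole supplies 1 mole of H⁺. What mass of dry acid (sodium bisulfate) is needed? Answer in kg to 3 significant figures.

129 kg

Alkalinity to neutralize: (223 − 104) = 119 mg/L as CaCO₃ × 451,000 L = 53,670 g as CaCO₃.
Equivalents of H⁺ required: 53,670 ÷ 50 g/eq = 1073 eq = 1073 mol NaHSO₄.
Mass of NaHSO₄: 1073 × 120.1 = 128,900 g.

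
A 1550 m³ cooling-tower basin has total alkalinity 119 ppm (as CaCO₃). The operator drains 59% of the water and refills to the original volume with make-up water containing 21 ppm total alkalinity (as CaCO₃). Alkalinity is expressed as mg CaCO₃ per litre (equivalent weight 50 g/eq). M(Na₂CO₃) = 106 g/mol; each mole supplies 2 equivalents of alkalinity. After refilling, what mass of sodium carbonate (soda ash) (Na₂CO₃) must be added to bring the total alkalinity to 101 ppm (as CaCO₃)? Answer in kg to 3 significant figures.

Volume: 1550 m³ = 1,550,000 L.
After draining 59% and refilling: 119 × 0.41 + 21 × 0.59 = 61.18 ppm.
Deficit to target: 101 − 61.18 = 39.82 mg/L.
As CaCO₃: 39.82 mg/L × 1,550,000 L = 61,720 g; ÷ 50 g/eq ÷ 2 = 617.2 mol Na₂CO₃.
Mass: 617.2 × 106 = 65,420 g.

65.4 kg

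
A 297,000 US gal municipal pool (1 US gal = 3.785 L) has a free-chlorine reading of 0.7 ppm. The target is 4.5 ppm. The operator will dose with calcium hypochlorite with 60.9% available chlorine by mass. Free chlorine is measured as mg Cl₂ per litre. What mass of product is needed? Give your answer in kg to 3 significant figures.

Volume: 297,000 US gal × 3.785 L/gal = 1,124,145 L.
Chlorine deficit: 4.5 − 0.7 = 3.8 ppm = 3.8 mg/L as Cl₂.
Cl₂ equivalent needed: 3.8 mg/L × 1,124,145 L = 4,272,000 mg = 4272 g.
Product at 60.9% available chlorine: 4272 / 0.609 = 7014 g.

7.01 kg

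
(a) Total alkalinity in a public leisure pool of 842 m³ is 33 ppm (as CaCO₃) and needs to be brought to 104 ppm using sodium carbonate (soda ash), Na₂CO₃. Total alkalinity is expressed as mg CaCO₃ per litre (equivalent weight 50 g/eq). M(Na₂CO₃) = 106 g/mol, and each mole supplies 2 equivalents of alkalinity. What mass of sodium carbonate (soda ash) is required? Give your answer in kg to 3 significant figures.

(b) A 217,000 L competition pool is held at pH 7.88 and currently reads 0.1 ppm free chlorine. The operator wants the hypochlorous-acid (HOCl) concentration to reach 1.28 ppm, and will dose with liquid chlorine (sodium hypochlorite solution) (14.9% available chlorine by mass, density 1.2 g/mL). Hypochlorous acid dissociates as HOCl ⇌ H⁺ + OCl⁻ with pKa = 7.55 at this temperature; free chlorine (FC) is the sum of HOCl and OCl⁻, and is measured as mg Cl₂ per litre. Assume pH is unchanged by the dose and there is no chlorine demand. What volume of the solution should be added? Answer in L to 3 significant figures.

(a) Volume: 842 m³ = 842,000 L.
(a) Alkalinity to add: (104 − 33) = 71 mg/L as CaCO₃ × 842,000 L = 59,780 g as CaCO₃.
(a) Equivalents: 59,780 g ÷ 50 g/eq = 1196 eq.
(a) Each mole of Na₂CO₃ supplies 2 eq, so 1196 / 2 = 597.8 mol.
(a) Mass: 597.8 mol × 106 g/mol = 63,370 g.

(b) [OCl⁻]/[HOCl] = 10^(pH − pKa) = 10^(7.88 − 7.55) = 2.138; fraction as HOCl = 1/(1 + 2.138) = 0.3187.
(b) Free chlorine required for 1.28 ppm HOCl: 1.28 / 0.3187 = 4.017 ppm.
(b) FC to add: 4.017 − 0.1 = 3.917 mg/L as Cl₂.
(b) Cl₂ equivalent: 3.917 mg/L × 217,000 L = 849.9 g.
(b) Product at 14.9% available Cl: 849.9 / 0.149 = 5704 g.
(b) Volume: 5704 g ÷ 1.2 g/mL = 4753 mL.

(a) 63.4 kg; (b) 4.75 L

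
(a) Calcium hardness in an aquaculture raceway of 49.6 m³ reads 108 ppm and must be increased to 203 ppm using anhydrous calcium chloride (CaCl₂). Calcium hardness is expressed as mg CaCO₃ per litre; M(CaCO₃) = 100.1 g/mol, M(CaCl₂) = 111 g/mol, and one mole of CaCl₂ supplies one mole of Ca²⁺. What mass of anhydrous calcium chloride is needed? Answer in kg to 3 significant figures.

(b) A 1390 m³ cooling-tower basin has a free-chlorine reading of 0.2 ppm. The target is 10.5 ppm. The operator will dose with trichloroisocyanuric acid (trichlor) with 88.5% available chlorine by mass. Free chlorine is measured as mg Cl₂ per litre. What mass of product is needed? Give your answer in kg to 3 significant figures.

(a) Volume: 49.6 m³ = 49,600 L.
(a) Hardness to add: (203 − 108) = 95 mg/L as CaCO₃ × 49,600 L = 4712 g as CaCO₃.
(a) Moles of Ca²⁺ (1 mol Ca²⁺ ≡ 1 mol CaCO₃): 4712 / 100.1 g/mol = 47.07 mol.
(a) Mass of CaCl₂: 47.07 × 111 = 5225 g.

(b) Volume: 1390 m³ = 1,390,000 L.
(b) Chlorine deficit: 10.5 − 0.2 = 10.3 ppm = 10.3 mg/L as Cl₂.
(b) Cl₂ equivalent needed: 10.3 mg/L × 1,390,000 L = 14,320,000 mg = 14,320 g.
(b) Product at 88.5% available chlorine: 14,320 / 0.885 = 16,180 g.

(a) 5.23 kg; (b) 16.2 kg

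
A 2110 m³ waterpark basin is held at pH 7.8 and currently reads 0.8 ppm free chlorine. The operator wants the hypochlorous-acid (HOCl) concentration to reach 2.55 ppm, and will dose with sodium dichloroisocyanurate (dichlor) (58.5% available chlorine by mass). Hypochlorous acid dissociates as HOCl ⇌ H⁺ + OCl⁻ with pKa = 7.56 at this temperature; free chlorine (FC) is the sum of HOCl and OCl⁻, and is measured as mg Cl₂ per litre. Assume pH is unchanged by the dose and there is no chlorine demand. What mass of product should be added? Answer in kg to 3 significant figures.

Volume: 2110 m³ = 2,110,000 L.
[OCl⁻]/[HOCl] = 10^(pH − pKa) = 10^(7.8 − 7.56) = 1.738; fraction as HOCl = 1/(1 + 1.738) = 0.3653.
Free chlorine required for 2.55 ppm HOCl: 2.55 / 0.3653 = 6.981 ppm.
FC to add: 6.981 − 0.8 = 6.181 mg/L as Cl₂.
Cl₂ equivalent: 6.181 mg/L × 2,110,000 L = 13,040 g.
Product at 58.5% available Cl: 13,040 / 0.585 = 22,300 g.

22.3 kg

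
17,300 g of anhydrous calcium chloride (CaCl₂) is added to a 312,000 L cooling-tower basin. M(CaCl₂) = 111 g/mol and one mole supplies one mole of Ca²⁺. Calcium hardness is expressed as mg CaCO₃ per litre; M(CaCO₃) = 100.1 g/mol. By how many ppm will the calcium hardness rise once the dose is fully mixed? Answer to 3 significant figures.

Moles of Ca²⁺: 17,300 g ÷ 111 g/mol = 155.9 mol.
As CaCO₃: 155.9 mol × 100.1 g/mol = 15,600 g.
Rise: 15,600 g / 312,000 L × 1000 = 50 mg/L.

50.0 ppm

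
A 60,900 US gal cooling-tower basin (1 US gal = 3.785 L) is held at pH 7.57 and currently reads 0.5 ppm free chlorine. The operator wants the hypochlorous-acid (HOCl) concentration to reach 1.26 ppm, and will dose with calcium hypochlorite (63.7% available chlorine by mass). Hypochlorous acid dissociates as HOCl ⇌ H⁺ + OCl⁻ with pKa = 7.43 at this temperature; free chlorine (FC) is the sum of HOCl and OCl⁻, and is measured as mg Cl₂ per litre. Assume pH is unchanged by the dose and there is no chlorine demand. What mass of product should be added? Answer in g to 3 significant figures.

904 g

Volume: 60,900 US gal × 3.785 L/gal = 230,506 L.
[OCl⁻]/[HOCl] = 10^(pH − pKa) = 10^(7.57 − 7.43) = 1.38; fraction as HOCl = 1/(1 + 1.38) = 0.4201.
Free chlorine required for 1.26 ppm HOCl: 1.26 / 0.4201 = 2.999 ppm.
FC to add: 2.999 − 0.5 = 2.499 mg/L as Cl₂.
Cl₂ equivalent: 2.499 mg/L × 230,506 L = 576.1 g.
Product at 63.7% available Cl: 576.1 / 0.637 = 904.4 g.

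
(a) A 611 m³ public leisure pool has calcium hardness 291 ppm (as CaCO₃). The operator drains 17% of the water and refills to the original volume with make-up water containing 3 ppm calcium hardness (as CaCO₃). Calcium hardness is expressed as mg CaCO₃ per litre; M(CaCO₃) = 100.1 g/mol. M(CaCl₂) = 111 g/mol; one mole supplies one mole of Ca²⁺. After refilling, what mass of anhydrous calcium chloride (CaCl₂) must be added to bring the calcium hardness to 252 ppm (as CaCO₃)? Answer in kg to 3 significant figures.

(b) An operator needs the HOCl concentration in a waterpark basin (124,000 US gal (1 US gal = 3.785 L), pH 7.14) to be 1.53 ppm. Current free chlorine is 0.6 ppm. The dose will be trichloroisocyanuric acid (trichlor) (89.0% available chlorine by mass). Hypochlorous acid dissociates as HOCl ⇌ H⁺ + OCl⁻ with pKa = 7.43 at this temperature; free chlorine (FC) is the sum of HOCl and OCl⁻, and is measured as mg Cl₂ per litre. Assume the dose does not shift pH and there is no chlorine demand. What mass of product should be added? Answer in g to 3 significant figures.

(a) Volume: 611 m³ = 611,000 L.
(a) After draining 17% and refilling: 291 × 0.83 + 3 × 0.17 = 242.04 ppm.
(a) Deficit to target: 252 − 242.04 = 9.96 mg/L.
(a) As CaCO₃: 9.96 mg/L × 611,000 L = 6086 g; ÷ 100.1 = 60.79 mol Ca²⁺.
(a) Mass: 60.79 × 111 = 6748 g.

(b) Volume: 124,000 US gal × 3.785 L/gal = 469,340 L.
(b) [OCl⁻]/[HOCl] = 10^(pH − pKa) = 10^(7.14 − 7.43) = 0.5129; fraction as HOCl = 1/(1 + 0.5129) = 0.661.
(b) Free chlorine required for 1.53 ppm HOCl: 1.53 / 0.661 = 2.315 ppm.
(b) FC to add: 2.315 − 0.6 = 1.715 mg/L as Cl₂.
(b) Cl₂ equivalent: 1.715 mg/L × 469,340 L = 804.8 g.
(b) Product at 89.0% available Cl: 804.8 / 0.89 = 904.2 g.

(a) 6.75 kg; (b) 904 g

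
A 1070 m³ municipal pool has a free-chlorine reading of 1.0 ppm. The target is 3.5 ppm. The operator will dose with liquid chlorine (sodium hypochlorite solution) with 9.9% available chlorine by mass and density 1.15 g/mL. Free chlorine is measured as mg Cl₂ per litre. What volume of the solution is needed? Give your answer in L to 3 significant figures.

23.5 L

Volume: 1070 m³ = 1,070,000 L.
Chlorine deficit: 3.5 − 1.0 = 2.5 ppm = 2.5 mg/L as Cl₂.
Cl₂ equivalent needed: 2.5 mg/L × 1,070,000 L = 2,675,000 mg = 2675 g.
Product at 9.9% available chlorine: 2675 / 0.099 = 27,020 g.
Volume at density 1.15 g/mL: 27,020 g ÷ 1.15 g/mL = 23,500 mL.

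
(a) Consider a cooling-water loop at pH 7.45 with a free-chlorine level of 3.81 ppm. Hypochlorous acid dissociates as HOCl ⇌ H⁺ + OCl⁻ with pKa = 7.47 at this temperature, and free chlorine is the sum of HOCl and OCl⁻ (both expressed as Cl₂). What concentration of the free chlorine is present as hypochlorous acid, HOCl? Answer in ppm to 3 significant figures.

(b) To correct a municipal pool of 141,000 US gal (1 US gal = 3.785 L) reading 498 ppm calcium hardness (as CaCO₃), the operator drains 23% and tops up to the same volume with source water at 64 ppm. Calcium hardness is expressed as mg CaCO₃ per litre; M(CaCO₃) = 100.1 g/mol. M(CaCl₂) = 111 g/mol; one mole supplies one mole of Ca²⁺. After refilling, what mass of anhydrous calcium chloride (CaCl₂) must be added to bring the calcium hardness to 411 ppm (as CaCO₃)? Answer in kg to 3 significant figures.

(a) [OCl⁻]/[HOCl] = 10^(pH − pKa) = 10^(7.45 − 7.47) = 10^-0.02 = 0.955.
(a) Fraction as HOCl = 1 / (1 + 0.955) = 0.5115.
(a) HOCl = 0.5115 × 3.81 ppm = 1.949 ppm.

(b) Volume: 141,000 US gal × 3.785 L/gal = 533,685 L.
(b) After draining 23% and refilling: 498 × 0.77 + 64 × 0.23 = 398.18 ppm.
(b) Deficit to target: 411 − 398.18 = 12.82 mg/L.
(b) As CaCO₃: 12.82 mg/L × 533,685 L = 6842 g; ÷ 100.1 = 68.35 mol Ca²⁺.
(b) Mass: 68.35 × 111 = 7587 g.

(a) 1.95 ppm; (b) 7.59 kg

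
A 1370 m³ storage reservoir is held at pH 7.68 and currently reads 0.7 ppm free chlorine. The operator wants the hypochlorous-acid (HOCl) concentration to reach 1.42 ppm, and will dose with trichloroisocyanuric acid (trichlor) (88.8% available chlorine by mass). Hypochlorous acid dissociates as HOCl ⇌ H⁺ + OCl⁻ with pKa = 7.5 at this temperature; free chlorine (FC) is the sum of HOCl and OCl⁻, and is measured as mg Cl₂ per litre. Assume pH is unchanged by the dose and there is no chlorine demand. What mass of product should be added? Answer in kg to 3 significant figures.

4.43 kg

Volume: 1370 m³ = 1,370,000 L.
[OCl⁻]/[HOCl] = 10^(pH − pKa) = 10^(7.68 − 7.5) = 1.514; fraction as HOCl = 1/(1 + 1.514) = 0.3978.
Free chlorine required for 1.42 ppm HOCl: 1.42 / 0.3978 = 3.569 ppm.
FC to add: 3.569 − 0.7 = 2.869 mg/L as Cl₂.
Cl₂ equivalent: 2.869 mg/L × 1,370,000 L = 3931 g.
Product at 88.8% available Cl: 3931 / 0.888 = 4427 g.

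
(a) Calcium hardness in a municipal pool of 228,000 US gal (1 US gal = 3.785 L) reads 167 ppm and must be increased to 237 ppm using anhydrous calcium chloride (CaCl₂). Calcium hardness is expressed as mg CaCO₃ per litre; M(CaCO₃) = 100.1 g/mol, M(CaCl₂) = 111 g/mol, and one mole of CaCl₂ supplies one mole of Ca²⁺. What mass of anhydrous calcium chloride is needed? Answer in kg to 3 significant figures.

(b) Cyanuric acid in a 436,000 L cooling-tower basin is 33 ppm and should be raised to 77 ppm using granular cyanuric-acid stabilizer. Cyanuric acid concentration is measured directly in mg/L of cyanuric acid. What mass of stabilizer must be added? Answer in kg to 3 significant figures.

(a) Volume: 228,000 US gal × 3.785 L/gal = 862,980 L.
(a) Hardness to add: (237 − 167) = 70 mg/L as CaCO₃ × 862,980 L = 60,410 g as CaCO₃.
(a) Moles of Ca²⁺ (1 mol Ca²⁺ ≡ 1 mol CaCO₃): 60,410 / 100.1 g/mol = 603.5 mol.
(a) Mass of CaCl₂: 603.5 × 111 = 66,990 g.

(b) CYA to add: (77 − 33) = 44 mg/L × 436,000 L = 19,180 g cyanuric acid.

(a) 67.0 kg; (b) 19.2 kg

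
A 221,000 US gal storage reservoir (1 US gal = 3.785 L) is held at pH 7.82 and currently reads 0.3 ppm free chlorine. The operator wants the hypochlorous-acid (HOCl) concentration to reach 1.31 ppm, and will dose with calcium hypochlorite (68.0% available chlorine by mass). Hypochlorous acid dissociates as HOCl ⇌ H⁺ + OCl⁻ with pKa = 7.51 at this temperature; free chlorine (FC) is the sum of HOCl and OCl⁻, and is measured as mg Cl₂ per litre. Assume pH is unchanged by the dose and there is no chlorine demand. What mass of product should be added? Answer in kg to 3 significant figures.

4.53 kg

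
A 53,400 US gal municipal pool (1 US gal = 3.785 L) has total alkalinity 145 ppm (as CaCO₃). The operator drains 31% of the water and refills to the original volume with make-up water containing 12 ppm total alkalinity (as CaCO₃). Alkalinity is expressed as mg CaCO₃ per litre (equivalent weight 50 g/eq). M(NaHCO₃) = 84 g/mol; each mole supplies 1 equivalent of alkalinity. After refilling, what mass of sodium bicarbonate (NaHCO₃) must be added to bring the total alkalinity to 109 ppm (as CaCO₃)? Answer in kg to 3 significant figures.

1.78 kg

Volume: 53,400 US gal × 3.785 L/gal = 202,119 L.
After draining 31% and refilling: 145 × 0.69 + 12 × 0.31 = 103.77 ppm.
Deficit to target: 109 − 103.77 = 5.23 mg/L.
As CaCO₃: 5.23 mg/L × 202,119 L = 1057 g; ÷ 50 g/eq ÷ 1 = 21.14 mol NaHCO₃.
Mass: 21.14 × 84 = 1776 g.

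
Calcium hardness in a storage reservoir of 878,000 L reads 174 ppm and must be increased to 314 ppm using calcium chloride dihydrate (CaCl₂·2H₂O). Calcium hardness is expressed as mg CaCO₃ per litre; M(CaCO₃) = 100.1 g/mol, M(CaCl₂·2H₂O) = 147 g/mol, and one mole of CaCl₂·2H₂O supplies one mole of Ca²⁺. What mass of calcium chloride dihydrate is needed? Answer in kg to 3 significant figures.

181 kg

Hardness to add: (314 − 174) = 140 mg/L as CaCO₃ × 878,000 L = 122,900 g as CaCO₃.
Moles of Ca²⁺ (1 mol Ca²⁺ ≡ 1 mol CaCO₃): 122,900 / 100.1 g/mol = 1228 mol.
Mass of CaCl₂·2H₂O: 1228 × 147 = 180,500 g.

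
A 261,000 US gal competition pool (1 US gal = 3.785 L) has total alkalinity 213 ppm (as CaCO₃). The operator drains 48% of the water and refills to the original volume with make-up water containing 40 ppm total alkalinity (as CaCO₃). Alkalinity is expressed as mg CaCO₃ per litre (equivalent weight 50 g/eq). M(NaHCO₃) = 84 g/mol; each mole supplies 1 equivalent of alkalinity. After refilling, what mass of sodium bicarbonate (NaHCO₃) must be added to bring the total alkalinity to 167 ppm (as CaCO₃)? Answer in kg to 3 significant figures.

61.5 kg

Volume: 261,000 US gal × 3.785 L/gal = 987,885 L.
After draining 48% and refilling: 213 × 0.52 + 40 × 0.48 = 129.96 ppm.
Deficit to target: 167 − 129.96 = 37.04 mg/L.
As CaCO₃: 37.04 mg/L × 987,885 L = 36,590 g; ÷ 50 g/eq ÷ 1 = 731.8 mol NaHCO₃.
Mass: 731.8 × 84 = 61,470 g.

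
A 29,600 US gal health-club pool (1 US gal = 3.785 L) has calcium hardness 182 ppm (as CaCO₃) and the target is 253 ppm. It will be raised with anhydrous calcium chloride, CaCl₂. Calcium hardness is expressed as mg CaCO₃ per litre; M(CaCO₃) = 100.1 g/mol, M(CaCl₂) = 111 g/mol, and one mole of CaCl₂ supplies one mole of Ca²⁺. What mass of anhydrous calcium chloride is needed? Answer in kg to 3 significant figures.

Volume: 29,600 US gal × 3.785 L/gal = 112,036 L.
Hardness to add: (253 − 182) = 71 mg/L as CaCO₃ × 112,036 L = 7955 g as CaCO₃.
Moles of Ca²⁺ (1 mol Ca²⁺ ≡ 1 mol CaCO₃): 7955 / 100.1 g/mol = 79.47 mol.
Mass of CaCl₂: 79.47 × 111 = 8821 g.

8.82 kg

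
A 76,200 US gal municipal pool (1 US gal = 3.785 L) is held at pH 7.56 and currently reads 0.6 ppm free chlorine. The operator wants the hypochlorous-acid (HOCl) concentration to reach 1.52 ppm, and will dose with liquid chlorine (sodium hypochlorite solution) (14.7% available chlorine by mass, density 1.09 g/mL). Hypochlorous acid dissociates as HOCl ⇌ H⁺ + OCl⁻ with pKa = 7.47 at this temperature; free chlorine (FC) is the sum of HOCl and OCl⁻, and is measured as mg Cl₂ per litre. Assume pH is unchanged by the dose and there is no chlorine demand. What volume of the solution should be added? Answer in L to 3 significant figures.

5.02 L

Volume: 76,200 US gal × 3.785 L/gal = 288,417 L.
[OCl⁻]/[HOCl] = 10^(pH − pKa) = 10^(7.56 − 7.47) = 1.23; fraction as HOCl = 1/(1 + 1.23) = 0.4484.
Free chlorine required for 1.52 ppm HOCl: 1.52 / 0.4484 = 3.39 ppm.
FC to add: 3.39 − 0.6 = 2.79 mg/L as Cl₂.
Cl₂ equivalent: 2.79 mg/L × 288,417 L = 804.7 g.
Product at 14.7% available Cl: 804.7 / 0.147 = 5474 g.
Volume: 5474 g ÷ 1.09 g/mL = 5022 mL.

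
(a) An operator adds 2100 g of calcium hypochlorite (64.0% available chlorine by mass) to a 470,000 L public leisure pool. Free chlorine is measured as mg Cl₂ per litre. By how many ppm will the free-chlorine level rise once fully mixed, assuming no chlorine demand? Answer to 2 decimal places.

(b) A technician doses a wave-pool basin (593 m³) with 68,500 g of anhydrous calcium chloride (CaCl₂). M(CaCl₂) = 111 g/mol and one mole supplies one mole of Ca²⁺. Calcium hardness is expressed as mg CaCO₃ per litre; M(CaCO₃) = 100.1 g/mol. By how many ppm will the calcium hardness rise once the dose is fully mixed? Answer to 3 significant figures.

(a) Available chlorine delivered: 2100 g × 0.64 = 1344 g as Cl₂.
(a) Concentration rise: 1344 g / 470,000 L = 2.86 mg/L = 2.86 ppm.

(b) Volume: 593 m³ = 593,000 L.
(b) Moles of Ca²⁺: 68,500 g ÷ 111 g/mol = 617.1 mol.
(b) As CaCO₃: 617.1 mol × 100.1 g/mol = 61,770 g.
(b) Rise: 61,770 g / 593,000 L × 1000 = 104.2 mg/L.

(a) 2.86 ppm; (b) 104 ppm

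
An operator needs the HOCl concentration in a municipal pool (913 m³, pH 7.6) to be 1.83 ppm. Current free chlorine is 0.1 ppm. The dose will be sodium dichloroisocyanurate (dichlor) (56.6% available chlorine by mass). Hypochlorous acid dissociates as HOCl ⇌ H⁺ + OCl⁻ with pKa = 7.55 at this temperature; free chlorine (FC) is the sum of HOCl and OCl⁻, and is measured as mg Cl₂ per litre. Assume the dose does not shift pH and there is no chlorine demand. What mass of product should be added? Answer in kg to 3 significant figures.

6.10 kg

Volume: 913 m³ = 913,000 L.
[OCl⁻]/[HOCl] = 10^(pH − pKa) = 10^(7.6 − 7.55) = 1.122; fraction as HOCl = 1/(1 + 1.122) = 0.4712.
Free chlorine required for 1.83 ppm HOCl: 1.83 / 0.4712 = 3.883 ppm.
FC to add: 3.883 − 0.1 = 3.783 mg/L as Cl₂.
Cl₂ equivalent: 3.783 mg/L × 913,000 L = 3454 g.
Product at 56.6% available Cl: 3454 / 0.566 = 6103 g.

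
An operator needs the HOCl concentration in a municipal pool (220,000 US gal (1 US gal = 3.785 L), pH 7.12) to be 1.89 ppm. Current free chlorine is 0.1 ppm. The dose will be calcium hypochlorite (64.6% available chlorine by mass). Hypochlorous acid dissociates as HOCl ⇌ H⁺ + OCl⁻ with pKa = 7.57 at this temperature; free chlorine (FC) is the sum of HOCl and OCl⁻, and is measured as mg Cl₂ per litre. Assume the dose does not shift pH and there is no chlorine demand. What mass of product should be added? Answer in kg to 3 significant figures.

3.17 kg

Volume: 220,000 US gal × 3.785 L/gal = 832,700 L.
[OCl⁻]/[HOCl] = 10^(pH − pKa) = 10^(7.12 − 7.57) = 0.3548; fraction as HOCl = 1/(1 + 0.3548) = 0.7381.
Free chlorine required for 1.89 ppm HOCl: 1.89 / 0.7381 = 2.561 ppm.
FC to add: 2.561 − 0.1 = 2.461 mg/L as Cl₂.
Cl₂ equivalent: 2.461 mg/L × 832,700 L = 2049 g.
Product at 64.6% available Cl: 2049 / 0.646 = 3172 g.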